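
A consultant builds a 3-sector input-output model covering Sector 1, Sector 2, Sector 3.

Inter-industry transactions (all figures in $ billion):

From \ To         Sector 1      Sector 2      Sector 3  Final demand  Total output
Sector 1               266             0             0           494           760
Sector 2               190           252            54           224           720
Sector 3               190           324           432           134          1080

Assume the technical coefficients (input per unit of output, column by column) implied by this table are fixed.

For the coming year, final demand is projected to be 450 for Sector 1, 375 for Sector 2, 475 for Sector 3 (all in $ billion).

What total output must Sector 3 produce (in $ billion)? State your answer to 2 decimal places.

Technical coefficients a_ij = z_ij / X_j:
  a_11 = 266/760 = 0.35, a_21 = 190/760 = 0.25, a_31 = 190/760 = 0.25
  a_12 = 0/720 = 0.00, a_22 = 252/720 = 0.35, a_32 = 324/720 = 0.45
  a_13 = 0/1080 = 0.00, a_23 = 54/1080 = 0.05, a_33 = 432/1080 = 0.40
I − A =
  [   0.65     0.00     0.00]
  [  -0.25     0.65    -0.05]
  [  -0.25    -0.45     0.60]
Cofactors of I−A, C_ij = (−1)^(i+j)·(minor ij) (rows/columns in the sector order above):
  C_11 = (0.65)(0.60) − (-0.05)(-0.45) = 0.3675
  C_12 = −[(-0.25)(0.60) − (-0.05)(-0.25)] = 0.1625
  C_13 = (-0.25)(-0.45) − (0.65)(-0.25) = 0.2750
  C_21 = −[(0.00)(0.60) − (0.00)(-0.45)] = 0.0000
  C_22 = (0.65)(0.60) − (0.00)(-0.25) = 0.3900
  C_23 = −[(0.65)(-0.45) − (0.00)(-0.25)] = 0.2925
  C_31 = (0.00)(-0.05) − (0.00)(0.65) = 0.0000
  C_32 = −[(0.65)(-0.05) − (0.00)(-0.25)] = 0.0325
  C_33 = (0.65)(0.65) − (0.00)(-0.25) = 0.4225
det(I−A) = Σ_j (I−A)_1j·C_1j = (0.65)(0.3675) + (0.00)(0.1625) + (0.00)(0.2750) = 0.238875
adj(I−A) = Cᵀ =
  [ 0.3675   0.0000   0.0000]
  [ 0.1625   0.3900   0.0325]
  [ 0.2750   0.2925   0.4225]
(I − A)⁻¹ = adj(I−A) / det(I−A) ≈
  [   1.5385     0.0000     0.0000]
  [   0.6803     1.6327     0.1361]
  [   1.1512     1.2245     1.7687]
x = (I − A)⁻¹ d = adj(I−A)·d / det(I−A), with det(I−A) = 0.238875:
  x_1 = (0.3675·450 + 0.0000·375 + 0.0000·475) / 0.238875 = 165.375 / 0.238875 ≈ 692.31
  x_2 = (0.1625·450 + 0.3900·375 + 0.0325·475) / 0.238875 = 234.8125 / 0.238875 ≈ 982.99
  x_3 = (0.2750·450 + 0.2925·375 + 0.4225·475) / 0.238875 = 434.125 / 0.238875 ≈ 1817.37

x_3 = 1817.37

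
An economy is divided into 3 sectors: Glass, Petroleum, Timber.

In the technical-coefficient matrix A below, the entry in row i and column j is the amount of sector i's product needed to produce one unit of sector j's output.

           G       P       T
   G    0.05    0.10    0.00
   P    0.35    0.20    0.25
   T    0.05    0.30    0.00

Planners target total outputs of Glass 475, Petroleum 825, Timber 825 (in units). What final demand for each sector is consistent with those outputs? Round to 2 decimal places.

d_G = 368.75, d_P = 287.50, d_T = 553.75

I − A =
  [   0.95    -0.10     0.00]
  [  -0.35     0.80    -0.25]
  [  -0.05    -0.30     1.00]
d = (I − A) x:
  d_G = (+0.95)·475 + (-0.10)·825 + (+0.00)·825 = 368.75
  d_P = (-0.35)·475 + (+0.80)·825 + (-0.25)·825 = 287.50
  d_T = (-0.05)·475 + (-0.30)·825 + (+1.00)·825 = 553.75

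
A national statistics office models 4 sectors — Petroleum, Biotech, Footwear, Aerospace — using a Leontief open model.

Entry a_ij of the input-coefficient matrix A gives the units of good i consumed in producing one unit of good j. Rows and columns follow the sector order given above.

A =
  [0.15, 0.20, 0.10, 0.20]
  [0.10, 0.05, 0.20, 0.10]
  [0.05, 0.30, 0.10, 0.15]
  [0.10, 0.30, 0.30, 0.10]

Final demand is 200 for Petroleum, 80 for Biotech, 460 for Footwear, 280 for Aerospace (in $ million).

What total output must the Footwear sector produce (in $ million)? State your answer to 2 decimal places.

I − A =
  [   0.85    -0.20    -0.10    -0.20]
  [  -0.10     0.95    -0.20    -0.10]
  [  -0.05    -0.30     0.90    -0.15]
  [  -0.10    -0.30    -0.30     0.90]
Compute the cofactors C_ij = (−1)^(i+j)·(3×3 minor ij) of I−A; the adjugate is their transpose:
adj(I−A) = Cᵀ =
  [ 0.627750   0.256500   0.193500   0.200250]
  [ 0.099000   0.623250   0.190500   0.123000]
  [ 0.090000   0.276750   0.656250   0.160125]
  [ 0.132750   0.328500   0.303750   0.648000]
det(I−A) = Σ_j (I−A)_1j·C_1j = (0.85)(0.627750) + (-0.20)(0.099000) + (-0.10)(0.090000) + (-0.20)(0.132750) = 0.4782375
(I − A)⁻¹ = adj(I−A) / det(I−A) ≈
  [   1.3126     0.5363     0.4046     0.4187]
  [   0.2070     1.3032     0.3983     0.2572]
  [   0.1882     0.5787     1.3722     0.3348]
  [   0.2776     0.6869     0.6351     1.3550]
x = (I − A)⁻¹ d = adj(I−A)·d / det(I−A), with det(I−A) = 0.4782375:
  x_1 = (0.627750·200 + 0.256500·80 + 0.193500·460 + 0.200250·280) / 0.4782375 = 291.15 / 0.4782375 ≈ 608.80
  x_2 = (0.099000·200 + 0.623250·80 + 0.190500·460 + 0.123000·280) / 0.4782375 = 191.73 / 0.4782375 ≈ 400.91
  x_3 = (0.090000·200 + 0.276750·80 + 0.656250·460 + 0.160125·280) / 0.4782375 = 386.85 / 0.4782375 ≈ 808.91
  x_4 = (0.132750·200 + 0.328500·80 + 0.303750·460 + 0.648000·280) / 0.4782375 = 373.995 / 0.4782375 ≈ 782.03

x_3 = 808.91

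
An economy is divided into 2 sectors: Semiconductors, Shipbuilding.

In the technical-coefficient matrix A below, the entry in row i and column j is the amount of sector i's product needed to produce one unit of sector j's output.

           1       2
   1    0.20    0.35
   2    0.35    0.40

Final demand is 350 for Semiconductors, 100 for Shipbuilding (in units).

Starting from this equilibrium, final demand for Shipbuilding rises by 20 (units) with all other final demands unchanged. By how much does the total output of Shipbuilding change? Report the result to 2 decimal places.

I − A =
  [   0.80    -0.35]
  [  -0.35     0.60]
det(I−A) = (0.80)(0.60) − (-0.35)(-0.35) = 0.3575
adj(I−A) = [[0.60, 0.35], [0.35, 0.80]]
(I − A)⁻¹ = adj(I−A) / det(I−A) ≈
  [   1.6783     0.9790]
  [   0.9790     2.2378]
Δx = (I − A)⁻¹ Δd with Δd having +20 in the Shipbuilding component and 0 elsewhere.
So Δx_2 = L_22 · (+20), where L_22 = adj(I−A)_22 / det(I−A) = 0.80 / 0.3575.
Δx_2 = 0.80 × (+20) / 0.3575 = 16.00 / 0.3575 ≈ 44.76.

Δx_2 = 44.76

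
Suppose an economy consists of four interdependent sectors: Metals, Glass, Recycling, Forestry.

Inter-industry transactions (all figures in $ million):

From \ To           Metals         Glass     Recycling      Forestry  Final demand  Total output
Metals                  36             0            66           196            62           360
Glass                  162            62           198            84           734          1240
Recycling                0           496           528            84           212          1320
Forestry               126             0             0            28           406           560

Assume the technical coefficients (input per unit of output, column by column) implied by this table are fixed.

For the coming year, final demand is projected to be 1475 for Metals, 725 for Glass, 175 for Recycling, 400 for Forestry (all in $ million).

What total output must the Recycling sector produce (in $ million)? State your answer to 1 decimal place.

x_R = 2182.9

Technical coefficients a_ij = z_ij / X_j:
  a_MM = 36/360 = 0.10, a_GM = 162/360 = 0.45, a_RM = 0/360 = 0.00, a_FM = 126/360 = 0.35
  a_MG = 0/1240 = 0.00, a_GG = 62/1240 = 0.05, a_RG = 496/1240 = 0.40, a_FG = 0/1240 = 0.00
  a_MR = 66/1320 = 0.05, a_GR = 198/1320 = 0.15, a_RR = 528/1320 = 0.40, a_FR = 0/1320 = 0.00
  a_MF = 196/560 = 0.35, a_GF = 84/560 = 0.15, a_RF = 84/560 = 0.15, a_FF = 28/560 = 0.05
I − A =
  [   0.90     0.00    -0.05    -0.35]
  [  -0.45     0.95    -0.15    -0.15]
  [   0.00    -0.40     0.60    -0.15]
  [  -0.35     0.00     0.00     0.95]
Compute the cofactors C_ij = (−1)^(i+j)·(3×3 minor ij) of I−A; the adjugate is their transpose:
adj(I−A) = Cᵀ =
  [ 0.484500   0.019000   0.045125   0.188625]
  [ 0.295875   0.436875   0.133875   0.199125]
  [ 0.241875   0.293000   0.695875   0.245250]
  [ 0.178500   0.007000   0.016625   0.450000]
det(I−A) = Σ_j (I−A)_1j·C_1j = (0.90)(0.484500) + (0.00)(0.295875) + (-0.05)(0.241875) + (-0.35)(0.178500) = 0.36148125
(I − A)⁻¹ = adj(I−A) / det(I−A) ≈
  [   1.3403     0.0526     0.1248     0.5218]
  [   0.8185     1.2086     0.3704     0.5509]
  [   0.6691     0.8106     1.9251     0.6785]
  [   0.4938     0.0194     0.0460     1.2449]
x = (I − A)⁻¹ d = adj(I−A)·d / det(I−A), with det(I−A) = 0.36148125:
  x_M = (0.484500·1475 + 0.019000·725 + 0.045125·175 + 0.188625·400) / 0.36148125 = 811.759375 / 0.36148125 ≈ 2245.6
  x_G = (0.295875·1475 + 0.436875·725 + 0.133875·175 + 0.199125·400) / 0.36148125 = 856.228125 / 0.36148125 ≈ 2368.7
  x_R = (0.241875·1475 + 0.293000·725 + 0.695875·175 + 0.245250·400) / 0.36148125 = 789.06875 / 0.36148125 ≈ 2182.9
  x_F = (0.178500·1475 + 0.007000·725 + 0.016625·175 + 0.450000·400) / 0.36148125 = 451.271875 / 0.36148125 ≈ 1248.4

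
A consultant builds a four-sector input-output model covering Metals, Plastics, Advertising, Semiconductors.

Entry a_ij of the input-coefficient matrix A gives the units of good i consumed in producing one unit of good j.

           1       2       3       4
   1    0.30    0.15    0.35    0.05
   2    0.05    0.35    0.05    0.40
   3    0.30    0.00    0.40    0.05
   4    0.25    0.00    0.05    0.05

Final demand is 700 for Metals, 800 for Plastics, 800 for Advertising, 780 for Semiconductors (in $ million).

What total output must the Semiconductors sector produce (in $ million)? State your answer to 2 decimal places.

x_4 = 1861.67

I − A =
  [   0.70    -0.15    -0.35    -0.05]
  [  -0.05     0.65    -0.05    -0.40]
  [  -0.30     0.00     0.60    -0.05]
  [  -0.25     0.00    -0.05     0.95]
Compute the cofactors C_ij = (−1)^(i+j)·(3×3 minor ij) of I−A; the adjugate is their transpose:
adj(I−A) = Cᵀ =
  [ 0.368875   0.085125   0.227875   0.067250]
  [ 0.109250   0.284875   0.098375   0.130875]
  [ 0.193375   0.044625   0.402000   0.050125]
  [ 0.107250   0.024750   0.081125   0.198000]
det(I−A) = Σ_j (I−A)_1j·C_1j = (0.70)(0.368875) + (-0.15)(0.109250) + (-0.35)(0.193375) + (-0.05)(0.107250) = 0.16878125
(I − A)⁻¹ = adj(I−A) / det(I−A) ≈
  [   2.1855     0.5044     1.3501     0.3984]
  [   0.6473     1.6878     0.5829     0.7754]
  [   1.1457     0.2644     2.3818     0.2970]
  [   0.6354     0.1466     0.4807     1.1731]
x = (I − A)⁻¹ d = adj(I−A)·d / det(I−A), with det(I−A) = 0.16878125:
  x_1 = (0.368875·700 + 0.085125·800 + 0.227875·800 + 0.067250·780) / 0.16878125 = 561.0675 / 0.16878125 ≈ 3324.23
  x_2 = (0.109250·700 + 0.284875·800 + 0.098375·800 + 0.130875·780) / 0.16878125 = 485.1575 / 0.16878125 ≈ 2874.48
  x_3 = (0.193375·700 + 0.044625·800 + 0.402000·800 + 0.050125·780) / 0.16878125 = 531.76 / 0.16878125 ≈ 3150.59
  x_4 = (0.107250·700 + 0.024750·800 + 0.081125·800 + 0.198000·780) / 0.16878125 = 314.215 / 0.16878125 ≈ 1861.67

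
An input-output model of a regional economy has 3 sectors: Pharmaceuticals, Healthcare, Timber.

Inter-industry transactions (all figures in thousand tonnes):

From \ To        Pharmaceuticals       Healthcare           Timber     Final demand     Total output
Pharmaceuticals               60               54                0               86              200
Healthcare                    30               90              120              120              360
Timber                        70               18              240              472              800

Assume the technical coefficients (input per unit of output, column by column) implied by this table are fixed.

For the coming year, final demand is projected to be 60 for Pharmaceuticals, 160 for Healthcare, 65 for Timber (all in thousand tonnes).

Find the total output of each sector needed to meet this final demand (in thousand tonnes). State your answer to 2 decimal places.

Technical coefficients a_ij = z_ij / X_j:
  a_PP = 60/200 = 0.30, a_HP = 30/200 = 0.15, a_TP = 70/200 = 0.35
  a_PH = 54/360 = 0.15, a_HH = 90/360 = 0.25, a_TH = 18/360 = 0.05
  a_PT = 0/800 = 0.00, a_HT = 120/800 = 0.15, a_TT = 240/800 = 0.30
I − A =
  [   0.70    -0.15     0.00]
  [  -0.15     0.75    -0.15]
  [  -0.35    -0.05     0.70]
Cofactors of I−A, C_ij = (−1)^(i+j)·(minor ij) (rows/columns in the sector order above):
  C_11 = (0.75)(0.70) − (-0.15)(-0.05) = 0.5175
  C_12 = −[(-0.15)(0.70) − (-0.15)(-0.35)] = 0.1575
  C_13 = (-0.15)(-0.05) − (0.75)(-0.35) = 0.2700
  C_21 = −[(-0.15)(0.70) − (0.00)(-0.05)] = 0.1050
  C_22 = (0.70)(0.70) − (0.00)(-0.35) = 0.4900
  C_23 = −[(0.70)(-0.05) − (-0.15)(-0.35)] = 0.0875
  C_31 = (-0.15)(-0.15) − (0.00)(0.75) = 0.0225
  C_32 = −[(0.70)(-0.15) − (0.00)(-0.15)] = 0.1050
  C_33 = (0.70)(0.75) − (-0.15)(-0.15) = 0.5025
det(I−A) = Σ_j (I−A)_1j·C_1j = (0.70)(0.5175) + (-0.15)(0.1575) + (0.00)(0.2700) = 0.338625
adj(I−A) = Cᵀ =
  [ 0.5175   0.1050   0.0225]
  [ 0.1575   0.4900   0.1050]
  [ 0.2700   0.0875   0.5025]
(I − A)⁻¹ = adj(I−A) / det(I−A) ≈
  [   1.5282     0.3101     0.0664]
  [   0.4651     1.4470     0.3101]
  [   0.7973     0.2584     1.4839]
x = (I − A)⁻¹ d = adj(I−A)·d / det(I−A), with det(I−A) = 0.338625:
  x_P = (0.5175·60 + 0.1050·160 + 0.0225·65) / 0.338625 = 49.3125 / 0.338625 ≈ 145.63
  x_H = (0.1575·60 + 0.4900·160 + 0.1050·65) / 0.338625 = 94.675 / 0.338625 ≈ 279.59
  x_T = (0.2700·60 + 0.0875·160 + 0.5025·65) / 0.338625 = 62.8625 / 0.338625 ≈ 185.64

x_P = 145.63, x_H = 279.59, x_T = 185.64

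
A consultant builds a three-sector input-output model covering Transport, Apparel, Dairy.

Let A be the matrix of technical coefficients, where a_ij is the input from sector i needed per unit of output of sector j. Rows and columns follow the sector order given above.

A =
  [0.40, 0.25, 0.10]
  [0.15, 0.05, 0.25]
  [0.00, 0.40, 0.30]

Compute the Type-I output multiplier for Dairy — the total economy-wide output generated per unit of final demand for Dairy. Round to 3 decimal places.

m_3 = 2.787

I − A =
  [   0.60    -0.25    -0.10]
  [  -0.15     0.95    -0.25]
  [   0.00    -0.40     0.70]
Cofactors of I−A, C_ij = (−1)^(i+j)·(minor ij) (rows/columns in the sector order above):
  C_11 = (0.95)(0.70) − (-0.25)(-0.40) = 0.5650
  C_12 = −[(-0.15)(0.70) − (-0.25)(0.00)] = 0.1050
  C_13 = (-0.15)(-0.40) − (0.95)(0.00) = 0.0600
  C_21 = −[(-0.25)(0.70) − (-0.10)(-0.40)] = 0.2150
  C_22 = (0.60)(0.70) − (-0.10)(0.00) = 0.4200
  C_23 = −[(0.60)(-0.40) − (-0.25)(0.00)] = 0.2400
  C_31 = (-0.25)(-0.25) − (-0.10)(0.95) = 0.1575
  C_32 = −[(0.60)(-0.25) − (-0.10)(-0.15)] = 0.1650
  C_33 = (0.60)(0.95) − (-0.25)(-0.15) = 0.5325
det(I−A) = Σ_j (I−A)_1j·C_1j = (0.60)(0.5650) + (-0.25)(0.1050) + (-0.10)(0.0600) = 0.30675
adj(I−A) = Cᵀ =
  [ 0.5650   0.2150   0.1575]
  [ 0.1050   0.4200   0.1650]
  [ 0.0600   0.2400   0.5325]
(I − A)⁻¹ = adj(I−A) / det(I−A) ≈
  [   1.8419     0.7009     0.5134]
  [   0.3423     1.3692     0.5379]
  [   0.1956     0.7824     1.7359]
The output multiplier for sector j is the column-j sum of the Leontief inverse (I − A)⁻¹ = adj(I−A) / det(I−A).
Column 3 of adj(I−A): (0.1575, 0.1650, 0.5325); det(I−A) = 0.30675.
m_3 = (0.1575 + 0.1650 + 0.5325) / 0.30675 = 0.855 / 0.30675 ≈ 2.787.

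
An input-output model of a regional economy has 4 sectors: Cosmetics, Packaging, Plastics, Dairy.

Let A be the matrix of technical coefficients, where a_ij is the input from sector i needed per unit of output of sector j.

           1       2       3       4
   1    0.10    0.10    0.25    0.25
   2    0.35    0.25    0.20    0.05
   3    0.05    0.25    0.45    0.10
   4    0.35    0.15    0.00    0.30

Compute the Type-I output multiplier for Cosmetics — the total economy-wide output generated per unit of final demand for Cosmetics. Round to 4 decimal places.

m_1 = 5.0363

I − A =
  [   0.90    -0.10    -0.25    -0.25]
  [  -0.35     0.75    -0.20    -0.05]
  [  -0.05    -0.25     0.55    -0.10]
  [  -0.35    -0.15     0.00     0.70]
Compute the cofactors C_ij = (−1)^(i+j)·(3×3 minor ij) of I−A; the adjugate is their transpose:
adj(I−A) = Cᵀ =
  [ 0.246625   0.106625   0.150875   0.117250]
  [ 0.158375   0.280875   0.174125   0.101500]
  [ 0.123000   0.158000   0.360750   0.106750]
  [ 0.157250   0.113500   0.112750   0.274750]
det(I−A) = Σ_j (I−A)_1j·C_1j = (0.90)(0.246625) + (-0.10)(0.158375) + (-0.25)(0.123000) + (-0.25)(0.157250) = 0.1360625
(I − A)⁻¹ = adj(I−A) / det(I−A) ≈
  [   1.81259     0.78365     1.10887     0.86174]
  [   1.16399     2.06431     1.27974     0.74598]
  [   0.90400     1.16123     2.65136     0.78457]
  [   1.15572     0.83418     0.82866     2.01929]
The output multiplier for sector j is the column-j sum of the Leontief inverse (I − A)⁻¹ = adj(I−A) / det(I−A).
Column 1 of adj(I−A): (0.246625, 0.158375, 0.123000, 0.157250); det(I−A) = 0.1360625.
m_1 = (0.246625 + 0.158375 + 0.123000 + 0.157250) / 0.1360625 = 0.68525 / 0.1360625 ≈ 5.0363.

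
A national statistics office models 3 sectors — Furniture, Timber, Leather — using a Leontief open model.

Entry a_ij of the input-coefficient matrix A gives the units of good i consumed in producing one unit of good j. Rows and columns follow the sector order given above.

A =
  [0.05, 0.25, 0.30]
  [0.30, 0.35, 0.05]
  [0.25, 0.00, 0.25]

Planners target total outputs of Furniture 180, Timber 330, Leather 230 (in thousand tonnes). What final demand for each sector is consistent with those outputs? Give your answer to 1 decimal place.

d_F = 19.5, d_T = 149.0, d_L = 127.5

I − A =
  [   0.95    -0.25    -0.30]
  [  -0.30     0.65    -0.05]
  [  -0.25     0.00     0.75]
d = (I − A) x:
  d_F = (+0.95)·180 + (-0.25)·330 + (-0.30)·230 = 19.5
  d_T = (-0.30)·180 + (+0.65)·330 + (-0.05)·230 = 149.0
  d_L = (-0.25)·180 + (+0.00)·330 + (+0.75)·230 = 127.5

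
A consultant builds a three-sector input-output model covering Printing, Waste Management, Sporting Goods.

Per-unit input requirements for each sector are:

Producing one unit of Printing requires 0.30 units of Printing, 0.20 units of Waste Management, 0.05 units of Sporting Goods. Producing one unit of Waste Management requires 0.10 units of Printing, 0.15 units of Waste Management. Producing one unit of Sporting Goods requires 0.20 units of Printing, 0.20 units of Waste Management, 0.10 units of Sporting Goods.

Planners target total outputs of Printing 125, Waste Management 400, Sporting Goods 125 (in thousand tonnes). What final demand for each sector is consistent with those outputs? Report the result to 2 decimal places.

d_P = 22.50, d_W = 290.00, d_S = 106.25

I − A =
  [   0.70    -0.10    -0.20]
  [  -0.20     0.85    -0.20]
  [  -0.05     0.00     0.90]
d = (I − A) x:
  d_P = (+0.70)·125 + (-0.10)·400 + (-0.20)·125 = 22.50
  d_W = (-0.20)·125 + (+0.85)·400 + (-0.20)·125 = 290.00
  d_S = (-0.05)·125 + (+0.00)·400 + (+0.90)·125 = 106.25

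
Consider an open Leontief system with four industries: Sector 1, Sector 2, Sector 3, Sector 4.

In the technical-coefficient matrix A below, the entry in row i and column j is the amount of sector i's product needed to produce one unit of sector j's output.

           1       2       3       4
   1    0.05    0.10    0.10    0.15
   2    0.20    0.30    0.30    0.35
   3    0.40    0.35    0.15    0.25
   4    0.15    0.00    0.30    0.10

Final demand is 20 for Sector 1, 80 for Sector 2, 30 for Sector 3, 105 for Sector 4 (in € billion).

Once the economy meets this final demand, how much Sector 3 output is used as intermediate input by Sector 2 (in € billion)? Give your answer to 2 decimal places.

z_32 = 155.63

I − A =
  [   0.95    -0.10    -0.10    -0.15]
  [  -0.20     0.70    -0.30    -0.35]
  [  -0.40    -0.35     0.85    -0.25]
  [  -0.15     0.00    -0.30     0.90]
Compute the cofactors C_ij = (−1)^(i+j)·(3×3 minor ij) of I−A; the adjugate is their transpose:
adj(I−A) = Cᵀ =
  [ 0.351750   0.116250   0.132000   0.140500]
  [ 0.343875   0.578625   0.381750   0.388375]
  [ 0.359625   0.331125   0.559500   0.344125]
  [ 0.178500   0.129750   0.208500   0.401500]
det(I−A) = Σ_j (I−A)_1j·C_1j = (0.95)(0.351750) + (-0.10)(0.343875) + (-0.10)(0.359625) + (-0.15)(0.178500) = 0.2370375
(I − A)⁻¹ = adj(I−A) / det(I−A) ≈
  [   1.4839     0.4904     0.5569     0.5927]
  [   1.4507     2.4411     1.6105     1.6385]
  [   1.5172     1.3969     2.3604     1.4518]
  [   0.7530     0.5474     0.8796     1.6938]
First solve x = (I − A)⁻¹ d = adj(I−A)·d / det(I−A); in particular x_2 = (0.343875·20 + 0.578625·80 + 0.381750·30 + 0.388375·105) / 0.2370375 = 105.399375 / 0.2370375 ≈ 444.6527.
Intermediate flow from 3 to 2: z_32 = a_32 · x_2 = 0.35 × 105.399375 / 0.2370375 = 36.88978125 / 0.2370375 ≈ 155.63.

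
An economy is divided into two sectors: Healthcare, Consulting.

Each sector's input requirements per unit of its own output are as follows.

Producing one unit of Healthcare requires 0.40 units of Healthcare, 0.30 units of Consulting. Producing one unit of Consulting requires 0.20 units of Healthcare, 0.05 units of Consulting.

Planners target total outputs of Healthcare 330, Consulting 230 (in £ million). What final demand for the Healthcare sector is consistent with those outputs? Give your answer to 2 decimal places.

d_H = 152.00

I − A =
  [   0.60    -0.20]
  [  -0.30     0.95]
d = (I − A) x:
  d_H = (+0.60)·330 + (-0.20)·230 = 152.00
  d_C = (-0.30)·330 + (+0.95)·230 = 119.50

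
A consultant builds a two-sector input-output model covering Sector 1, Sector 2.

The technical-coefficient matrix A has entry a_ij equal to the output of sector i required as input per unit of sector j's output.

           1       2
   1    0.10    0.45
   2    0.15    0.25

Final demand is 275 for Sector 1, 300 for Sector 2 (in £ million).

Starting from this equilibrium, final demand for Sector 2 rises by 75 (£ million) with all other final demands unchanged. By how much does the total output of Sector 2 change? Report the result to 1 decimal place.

Δx_2 = 111.1

I − A =
  [   0.90    -0.45]
  [  -0.15     0.75]
det(I−A) = (0.90)(0.75) − (-0.45)(-0.15) = 0.6075
adj(I−A) = [[0.75, 0.45], [0.15, 0.90]]
(I − A)⁻¹ = adj(I−A) / det(I−A) ≈
  [   1.2346     0.7407]
  [   0.2469     1.4815]
Δx = (I − A)⁻¹ Δd with Δd having +75 in the Sector 2 component and 0 elsewhere.
So Δx_2 = L_22 · (+75), where L_22 = adj(I−A)_22 / det(I−A) = 0.90 / 0.6075.
Δx_2 = 0.90 × (+75) / 0.6075 = 67.50 / 0.6075 ≈ 111.1.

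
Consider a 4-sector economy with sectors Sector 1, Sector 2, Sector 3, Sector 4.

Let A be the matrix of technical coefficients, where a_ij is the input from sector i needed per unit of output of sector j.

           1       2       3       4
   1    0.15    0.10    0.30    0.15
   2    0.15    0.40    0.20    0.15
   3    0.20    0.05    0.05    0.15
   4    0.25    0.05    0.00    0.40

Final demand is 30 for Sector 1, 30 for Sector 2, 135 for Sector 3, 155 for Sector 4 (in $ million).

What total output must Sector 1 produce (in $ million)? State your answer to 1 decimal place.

x_1 = 230.0

I − A =
  [   0.85    -0.10    -0.30    -0.15]
  [  -0.15     0.60    -0.20    -0.15]
  [  -0.20    -0.05     0.95    -0.15]
  [  -0.25    -0.05     0.00     0.60]
Compute the cofactors C_ij = (−1)^(i+j)·(3×3 minor ij) of I−A; the adjugate is their transpose:
adj(I−A) = Cᵀ =
  [ 0.327375   0.075375   0.119250   0.130500]
  [ 0.152625   0.401625   0.132750   0.171750]
  [ 0.100500   0.047250   0.263250   0.102750]
  [ 0.149125   0.064875   0.060750   0.419500]
det(I−A) = Σ_j (I−A)_1j·C_1j = (0.85)(0.327375) + (-0.10)(0.152625) + (-0.30)(0.100500) + (-0.15)(0.149125) = 0.2104875
(I − A)⁻¹ = adj(I−A) / det(I−A) ≈
  [   1.5553     0.3581     0.5665     0.6200]
  [   0.7251     1.9081     0.6307     0.8160]
  [   0.4775     0.2245     1.2507     0.4882]
  [   0.7085     0.3082     0.2886     1.9930]
x = (I − A)⁻¹ d = adj(I−A)·d / det(I−A), with det(I−A) = 0.2104875:
  x_1 = (0.327375·30 + 0.075375·30 + 0.119250·135 + 0.130500·155) / 0.2104875 = 48.40875 / 0.2104875 ≈ 230.0
  x_2 = (0.152625·30 + 0.401625·30 + 0.132750·135 + 0.171750·155) / 0.2104875 = 61.17 / 0.2104875 ≈ 290.6
  x_3 = (0.100500·30 + 0.047250·30 + 0.263250·135 + 0.102750·155) / 0.2104875 = 55.8975 / 0.2104875 ≈ 265.6
  x_4 = (0.149125·30 + 0.064875·30 + 0.060750·135 + 0.419500·155) / 0.2104875 = 79.64375 / 0.2104875 ≈ 378.4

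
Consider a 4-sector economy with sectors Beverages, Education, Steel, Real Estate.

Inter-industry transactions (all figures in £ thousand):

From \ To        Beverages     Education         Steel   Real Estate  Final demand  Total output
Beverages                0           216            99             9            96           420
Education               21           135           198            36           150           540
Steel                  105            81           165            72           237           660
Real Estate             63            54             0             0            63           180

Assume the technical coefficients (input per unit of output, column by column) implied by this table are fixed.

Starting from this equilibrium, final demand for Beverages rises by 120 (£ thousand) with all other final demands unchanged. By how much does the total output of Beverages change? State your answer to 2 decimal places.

Technical coefficients a_ij = z_ij / X_j:
  a_BB = 0/420 = 0.00, a_EB = 21/420 = 0.05, a_SB = 105/420 = 0.25, a_RB = 63/420 = 0.15
  a_BE = 216/540 = 0.40, a_EE = 135/540 = 0.25, a_SE = 81/540 = 0.15, a_RE = 54/540 = 0.10
  a_BS = 99/660 = 0.15, a_ES = 198/660 = 0.30, a_SS = 165/660 = 0.25, a_RS = 0/660 = 0.00
  a_BR = 9/180 = 0.05, a_ER = 36/180 = 0.20, a_SR = 72/180 = 0.40, a_RR = 0/180 = 0.00
I − A =
  [   1.00    -0.40    -0.15    -0.05]
  [  -0.05     0.75    -0.30    -0.20]
  [  -0.25    -0.15     0.75    -0.40]
  [  -0.15    -0.10     0.00     1.00]
Compute the cofactors C_ij = (−1)^(i+j)·(3×3 minor ij) of I−A; the adjugate is their transpose:
adj(I−A) = Cᵀ =
  [ 0.490500   0.332250   0.231000   0.183375]
  [ 0.153000   0.697875   0.309750   0.271125]
  [ 0.241500   0.314125   0.692125   0.351750]
  [ 0.088875   0.119625   0.065625   0.443250]
det(I−A) = Σ_j (I−A)_1j·C_1j = (1.00)(0.490500) + (-0.40)(0.153000) + (-0.15)(0.241500) + (-0.05)(0.088875) = 0.38863125
(I − A)⁻¹ = adj(I−A) / det(I−A) ≈
  [   1.2621     0.8549     0.5944     0.4718]
  [   0.3937     1.7957     0.7970     0.6976]
  [   0.6214     0.8083     1.7809     0.9051]
  [   0.2287     0.3078     0.1689     1.1405]
Δx = (I − A)⁻¹ Δd with Δd having +120 in the Beverages component and 0 elsewhere.
So Δx_B = L_BB · (+120), where L_BB = adj(I−A)_BB / det(I−A) = 0.490500 / 0.38863125.
Δx_B = 0.490500 × (+120) / 0.38863125 = 58.86 / 0.38863125 ≈ 151.45.

Δx_B = 151.45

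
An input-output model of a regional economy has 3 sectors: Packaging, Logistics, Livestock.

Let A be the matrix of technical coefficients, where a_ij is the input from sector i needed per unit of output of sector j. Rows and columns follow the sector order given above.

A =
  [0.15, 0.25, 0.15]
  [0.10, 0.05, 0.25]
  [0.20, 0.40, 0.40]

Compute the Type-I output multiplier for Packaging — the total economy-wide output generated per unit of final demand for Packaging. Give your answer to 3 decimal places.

m_1 = 2.400

I − A =
  [   0.85    -0.25    -0.15]
  [  -0.10     0.95    -0.25]
  [  -0.20    -0.40     0.60]
Cofactors of I−A, C_ij = (−1)^(i+j)·(minor ij) (rows/columns in the sector order above):
  C_11 = (0.95)(0.60) − (-0.25)(-0.40) = 0.4700
  C_12 = −[(-0.10)(0.60) − (-0.25)(-0.20)] = 0.1100
  C_13 = (-0.10)(-0.40) − (0.95)(-0.20) = 0.2300
  C_21 = −[(-0.25)(0.60) − (-0.15)(-0.40)] = 0.2100
  C_22 = (0.85)(0.60) − (-0.15)(-0.20) = 0.4800
  C_23 = −[(0.85)(-0.40) − (-0.25)(-0.20)] = 0.3900
  C_31 = (-0.25)(-0.25) − (-0.15)(0.95) = 0.2050
  C_32 = −[(0.85)(-0.25) − (-0.15)(-0.10)] = 0.2275
  C_33 = (0.85)(0.95) − (-0.25)(-0.10) = 0.7825
det(I−A) = Σ_j (I−A)_1j·C_1j = (0.85)(0.4700) + (-0.25)(0.1100) + (-0.15)(0.2300) = 0.3375
adj(I−A) = Cᵀ =
  [ 0.4700   0.2100   0.2050]
  [ 0.1100   0.4800   0.2275]
  [ 0.2300   0.3900   0.7825]
(I − A)⁻¹ = adj(I−A) / det(I−A) ≈
  [   1.3926     0.6222     0.6074]
  [   0.3259     1.4222     0.6741]
  [   0.6815     1.1556     2.3185]
The output multiplier for sector j is the column-j sum of the Leontief inverse (I − A)⁻¹ = adj(I−A) / det(I−A).
Column 1 of adj(I−A): (0.4700, 0.1100, 0.2300); det(I−A) = 0.3375.
m_1 = (0.4700 + 0.1100 + 0.2300) / 0.3375 = 0.81 / 0.3375 = 2.400.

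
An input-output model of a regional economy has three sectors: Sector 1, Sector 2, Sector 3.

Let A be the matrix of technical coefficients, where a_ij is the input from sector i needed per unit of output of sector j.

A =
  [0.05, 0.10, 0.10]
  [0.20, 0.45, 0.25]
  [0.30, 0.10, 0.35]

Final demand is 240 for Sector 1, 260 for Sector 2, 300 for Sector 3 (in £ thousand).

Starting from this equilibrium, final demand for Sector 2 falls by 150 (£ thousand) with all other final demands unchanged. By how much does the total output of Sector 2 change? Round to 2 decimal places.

I − A =
  [   0.95    -0.10    -0.10]
  [  -0.20     0.55    -0.25]
  [  -0.30    -0.10     0.65]
Cofactors of I−A, C_ij = (−1)^(i+j)·(minor ij) (rows/columns in the sector order above):
  C_11 = (0.55)(0.65) − (-0.25)(-0.10) = 0.3325
  C_12 = −[(-0.20)(0.65) − (-0.25)(-0.30)] = 0.2050
  C_13 = (-0.20)(-0.10) − (0.55)(-0.30) = 0.1850
  C_21 = −[(-0.10)(0.65) − (-0.10)(-0.10)] = 0.0750
  C_22 = (0.95)(0.65) − (-0.10)(-0.30) = 0.5875
  C_23 = −[(0.95)(-0.10) − (-0.10)(-0.30)] = 0.1250
  C_31 = (-0.10)(-0.25) − (-0.10)(0.55) = 0.0800
  C_32 = −[(0.95)(-0.25) − (-0.10)(-0.20)] = 0.2575
  C_33 = (0.95)(0.55) − (-0.10)(-0.20) = 0.5025
det(I−A) = Σ_j (I−A)_1j·C_1j = (0.95)(0.3325) + (-0.10)(0.2050) + (-0.10)(0.1850) = 0.276875
adj(I−A) = Cᵀ =
  [ 0.3325   0.0750   0.0800]
  [ 0.2050   0.5875   0.2575]
  [ 0.1850   0.1250   0.5025]
(I − A)⁻¹ = adj(I−A) / det(I−A) ≈
  [   1.2009     0.2709     0.2889]
  [   0.7404     2.1219     0.9300]
  [   0.6682     0.4515     1.8149]
Δx = (I − A)⁻¹ Δd with Δd having -150 in the Sector 2 component and 0 elsewhere.
So Δx_2 = L_22 · (-150), where L_22 = adj(I−A)_22 / det(I−A) = 0.5875 / 0.276875.
Δx_2 = 0.5875 × (-150) / 0.276875 = -88.125 / 0.276875 ≈ -318.28.

Δx_2 = -318.28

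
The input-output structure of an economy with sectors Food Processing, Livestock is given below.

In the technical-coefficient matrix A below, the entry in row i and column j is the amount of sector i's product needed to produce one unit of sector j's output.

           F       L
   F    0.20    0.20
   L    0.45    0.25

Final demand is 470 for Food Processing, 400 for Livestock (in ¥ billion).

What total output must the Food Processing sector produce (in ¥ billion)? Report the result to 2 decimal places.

I − A =
  [   0.80    -0.20]
  [  -0.45     0.75]
det(I−A) = (0.80)(0.75) − (-0.20)(-0.45) = 0.5100
adj(I−A) = [[0.75, 0.20], [0.45, 0.80]]
(I − A)⁻¹ = adj(I−A) / det(I−A) ≈
  [   1.4706     0.3922]
  [   0.8824     1.5686]
x = (I − A)⁻¹ d = adj(I−A)·d / det(I−A), with det(I−A) = 0.5100:
  x_F = (0.75·470 + 0.20·400) / 0.5100 = 432.50 / 0.5100 ≈ 848.04
  x_L = (0.45·470 + 0.80·400) / 0.5100 = 531.50 / 0.5100 ≈ 1042.16

x_F = 848.04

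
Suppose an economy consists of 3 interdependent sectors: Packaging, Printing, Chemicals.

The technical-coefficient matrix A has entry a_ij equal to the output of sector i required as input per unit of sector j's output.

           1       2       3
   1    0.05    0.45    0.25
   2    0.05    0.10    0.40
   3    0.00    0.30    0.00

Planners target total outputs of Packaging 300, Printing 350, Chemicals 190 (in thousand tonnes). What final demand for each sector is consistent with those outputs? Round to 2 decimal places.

I − A =
  [   0.95    -0.45    -0.25]
  [  -0.05     0.90    -0.40]
  [   0.00    -0.30     1.00]
d = (I − A) x:
  d_1 = (+0.95)·300 + (-0.45)·350 + (-0.25)·190 = 80.00
  d_2 = (-0.05)·300 + (+0.90)·350 + (-0.40)·190 = 224.00
  d_3 = (+0.00)·300 + (-0.30)·350 + (+1.00)·190 = 85.00

d_1 = 80.00, d_2 = 224.00, d_3 = 85.00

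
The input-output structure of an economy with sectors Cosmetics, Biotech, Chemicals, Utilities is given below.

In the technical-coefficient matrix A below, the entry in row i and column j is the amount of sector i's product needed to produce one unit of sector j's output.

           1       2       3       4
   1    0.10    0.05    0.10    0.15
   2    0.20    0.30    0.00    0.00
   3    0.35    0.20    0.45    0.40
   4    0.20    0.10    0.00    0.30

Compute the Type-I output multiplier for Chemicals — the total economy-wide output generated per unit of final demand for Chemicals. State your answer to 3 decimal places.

m_3 = 2.455

I − A =
  [   0.90    -0.05    -0.10    -0.15]
  [  -0.20     0.70     0.00     0.00]
  [  -0.35    -0.20     0.55    -0.40]
  [  -0.20    -0.10     0.00     0.70]
Compute the cofactors C_ij = (−1)^(i+j)·(3×3 minor ij) of I−A; the adjugate is their transpose:
adj(I−A) = Cᵀ =
  [ 0.26950   0.04550   0.04900   0.08575]
  [ 0.07700   0.29750   0.01400   0.02450]
  [ 0.26350   0.17750   0.41000   0.29075]
  [ 0.08800   0.05550   0.01600   0.31250]
det(I−A) = Σ_j (I−A)_1j·C_1j = (0.90)(0.26950) + (-0.05)(0.07700) + (-0.10)(0.26350) + (-0.15)(0.08800) = 0.19915
(I − A)⁻¹ = adj(I−A) / det(I−A) ≈
  [   1.3533     0.2285     0.2460     0.4306]
  [   0.3866     1.4938     0.0703     0.1230]
  [   1.3231     0.8913     2.0587     1.4600]
  [   0.4419     0.2787     0.0803     1.5692]
The output multiplier for sector j is the column-j sum of the Leontief inverse (I − A)⁻¹ = adj(I−A) / det(I−A).
Column 3 of adj(I−A): (0.04900, 0.01400, 0.41000, 0.01600); det(I−A) = 0.19915.
m_3 = (0.04900 + 0.01400 + 0.41000 + 0.01600) / 0.19915 = 0.489 / 0.19915 ≈ 2.455.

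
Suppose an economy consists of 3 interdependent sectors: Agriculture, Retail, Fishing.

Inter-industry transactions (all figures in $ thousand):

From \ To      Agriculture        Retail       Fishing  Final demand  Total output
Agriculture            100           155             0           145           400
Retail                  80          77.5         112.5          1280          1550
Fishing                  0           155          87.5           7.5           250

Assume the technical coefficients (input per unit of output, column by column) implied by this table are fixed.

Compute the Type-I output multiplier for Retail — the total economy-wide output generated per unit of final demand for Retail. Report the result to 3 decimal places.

m_R = 1.507

Technical coefficients a_ij = z_ij / X_j:
  a_AA = 100/400 = 0.25, a_RA = 80/400 = 0.20, a_FA = 0/400 = 0.00
  a_AR = 155/1550 = 0.10, a_RR = 77.5/1550 = 0.05, a_FR = 155/1550 = 0.10
  a_AF = 0/250 = 0.00, a_RF = 112.5/250 = 0.45, a_FF = 87.5/250 = 0.35
I − A =
  [   0.75    -0.10     0.00]
  [  -0.20     0.95    -0.45]
  [   0.00    -0.10     0.65]
Cofactors of I−A, C_ij = (−1)^(i+j)·(minor ij) (rows/columns in the sector order above):
  C_11 = (0.95)(0.65) − (-0.45)(-0.10) = 0.5725
  C_12 = −[(-0.20)(0.65) − (-0.45)(0.00)] = 0.1300
  C_13 = (-0.20)(-0.10) − (0.95)(0.00) = 0.0200
  C_21 = −[(-0.10)(0.65) − (0.00)(-0.10)] = 0.0650
  C_22 = (0.75)(0.65) − (0.00)(0.00) = 0.4875
  C_23 = −[(0.75)(-0.10) − (-0.10)(0.00)] = 0.0750
  C_31 = (-0.10)(-0.45) − (0.00)(0.95) = 0.0450
  C_32 = −[(0.75)(-0.45) − (0.00)(-0.20)] = 0.3375
  C_33 = (0.75)(0.95) − (-0.10)(-0.20) = 0.6925
det(I−A) = Σ_j (I−A)_1j·C_1j = (0.75)(0.5725) + (-0.10)(0.1300) + (0.00)(0.0200) = 0.416375
adj(I−A) = Cᵀ =
  [ 0.5725   0.0650   0.0450]
  [ 0.1300   0.4875   0.3375]
  [ 0.0200   0.0750   0.6925]
(I − A)⁻¹ = adj(I−A) / det(I−A) ≈
  [   1.3750     0.1561     0.1081]
  [   0.3122     1.1708     0.8106]
  [   0.0480     0.1801     1.6632]
The output multiplier for sector j is the column-j sum of the Leontief inverse (I − A)⁻¹ = adj(I−A) / det(I−A).
Column R of adj(I−A): (0.0650, 0.4875, 0.0750); det(I−A) = 0.416375.
m_R = (0.0650 + 0.4875 + 0.0750) / 0.416375 = 0.6275 / 0.416375 ≈ 1.507.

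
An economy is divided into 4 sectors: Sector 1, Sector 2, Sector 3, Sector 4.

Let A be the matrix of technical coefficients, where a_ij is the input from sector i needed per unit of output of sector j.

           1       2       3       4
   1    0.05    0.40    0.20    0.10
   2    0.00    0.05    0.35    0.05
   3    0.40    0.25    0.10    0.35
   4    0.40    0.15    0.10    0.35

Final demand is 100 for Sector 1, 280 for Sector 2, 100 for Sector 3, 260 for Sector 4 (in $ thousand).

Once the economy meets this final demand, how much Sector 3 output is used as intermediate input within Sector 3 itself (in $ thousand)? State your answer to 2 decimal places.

I − A =
  [   0.95    -0.40    -0.20    -0.10]
  [   0.00     0.95    -0.35    -0.05]
  [  -0.40    -0.25     0.90    -0.35]
  [  -0.40    -0.15    -0.10     0.65]
Compute the cofactors C_ij = (−1)^(i+j)·(3×3 minor ij) of I−A; the adjugate is their transpose:
adj(I−A) = Cᵀ =
  [ 0.439250   0.279000   0.229750   0.212750]
  [ 0.160000   0.402500   0.210875   0.169125]
  [ 0.382000   0.360250   0.533500   0.373750]
  [ 0.366000   0.320000   0.272125   0.597125]
det(I−A) = Σ_j (I−A)_1j·C_1j = (0.95)(0.439250) + (-0.40)(0.160000) + (-0.20)(0.382000) + (-0.10)(0.366000) = 0.2402875
(I − A)⁻¹ = adj(I−A) / det(I−A) ≈
  [   1.8280     1.1611     0.9561     0.8854]
  [   0.6659     1.6751     0.8776     0.7038]
  [   1.5898     1.4992     2.2203     1.5554]
  [   1.5232     1.3317     1.1325     2.4850]
First solve x = (I − A)⁻¹ d = adj(I−A)·d / det(I−A); in particular x_3 = (0.382000·100 + 0.360250·280 + 0.533500·100 + 0.373750·260) / 0.2402875 = 289.595 / 0.2402875 ≈ 1205.2021.
Intermediate flow from 3 to 3: z_33 = a_33 · x_3 = 0.10 × 289.595 / 0.2402875 = 28.9595 / 0.2402875 ≈ 120.52.

z_33 = 120.52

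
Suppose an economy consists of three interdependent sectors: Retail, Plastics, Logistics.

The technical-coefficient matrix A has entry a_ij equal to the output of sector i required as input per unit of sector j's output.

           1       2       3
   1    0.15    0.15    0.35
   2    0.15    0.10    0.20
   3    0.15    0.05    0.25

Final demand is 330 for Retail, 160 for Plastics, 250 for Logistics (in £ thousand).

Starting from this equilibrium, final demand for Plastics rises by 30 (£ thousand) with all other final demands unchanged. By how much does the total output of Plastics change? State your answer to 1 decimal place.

I − A =
  [   0.85    -0.15    -0.35]
  [  -0.15     0.90    -0.20]
  [  -0.15    -0.05     0.75]
Cofactors of I−A, C_ij = (−1)^(i+j)·(minor ij) (rows/columns in the sector order above):
  C_11 = (0.90)(0.75) − (-0.20)(-0.05) = 0.6650
  C_12 = −[(-0.15)(0.75) − (-0.20)(-0.15)] = 0.1425
  C_13 = (-0.15)(-0.05) − (0.90)(-0.15) = 0.1425
  C_21 = −[(-0.15)(0.75) − (-0.35)(-0.05)] = 0.1300
  C_22 = (0.85)(0.75) − (-0.35)(-0.15) = 0.5850
  C_23 = −[(0.85)(-0.05) − (-0.15)(-0.15)] = 0.0650
  C_31 = (-0.15)(-0.20) − (-0.35)(0.90) = 0.3450
  C_32 = −[(0.85)(-0.20) − (-0.35)(-0.15)] = 0.2225
  C_33 = (0.85)(0.90) − (-0.15)(-0.15) = 0.7425
det(I−A) = Σ_j (I−A)_1j·C_1j = (0.85)(0.6650) + (-0.15)(0.1425) + (-0.35)(0.1425) = 0.4940
adj(I−A) = Cᵀ =
  [ 0.6650   0.1300   0.3450]
  [ 0.1425   0.5850   0.2225]
  [ 0.1425   0.0650   0.7425]
(I − A)⁻¹ = adj(I−A) / det(I−A) ≈
  [   1.3462     0.2632     0.6984]
  [   0.2885     1.1842     0.4504]
  [   0.2885     0.1316     1.5030]
Δx = (I − A)⁻¹ Δd with Δd having +30 in the Plastics component and 0 elsewhere.
So Δx_2 = L_22 · (+30), where L_22 = adj(I−A)_22 / det(I−A) = 0.5850 / 0.4940.
Δx_2 = 0.5850 × (+30) / 0.4940 = 17.55 / 0.4940 ≈ 35.5.

Δx_2 = 35.5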